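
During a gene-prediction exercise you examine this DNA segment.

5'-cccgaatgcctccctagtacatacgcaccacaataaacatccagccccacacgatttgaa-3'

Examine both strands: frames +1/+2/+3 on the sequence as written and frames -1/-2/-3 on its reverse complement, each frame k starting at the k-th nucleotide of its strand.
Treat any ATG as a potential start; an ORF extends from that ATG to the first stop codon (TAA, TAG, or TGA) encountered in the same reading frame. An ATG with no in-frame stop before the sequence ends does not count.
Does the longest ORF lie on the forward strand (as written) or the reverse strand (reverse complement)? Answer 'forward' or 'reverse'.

Reverse complement (5'→3'): TTCAAATCGTGTGGGGCTGGATGTTTATTGTGGTGCGTATGTACTAGGGAGGCATTCGGG
Frame +1: CCC GAA TGC CTC CCT AGT ACA TAC GCA CCA CAA TAA ACA TCC AGC CCC ACA CGA TTT GAA — no ATG→stop ORF.
Frame +2: CCG AAT GCC TCC CTA GTA CAT ACG CAC CAC AAT AAA CAT CCA GCC CCA CAC GAT TTG — no ATG→stop ORF.
Frame +3: CGA ATG CCT CCC TAG TAC ATA CGC ACC ACA ATA AAC ATC CAG CCC CAC ACG ATT TGA — ATG at 6, stop TAG at 15 → 12 nt.
Frame -1: TTC AAA TCG TGT GGG GCT GGA TGT TTA TTG TGG TGC GTA TGT ACT AGG GAG GCA TTC GGG — no ATG→stop ORF.
Frame -2: TCA AAT CGT GTG GGG CTG GAT GTT TAT TGT GGT GCG TAT GTA CTA GGG AGG CAT TCG — no ATG→stop ORF.
Frame -3: CAA ATC GTG TGG GGC TGG ATG TTT ATT GTG GTG CGT ATG TAC TAG GGA GGC ATT CGG — ATG at 21, stop TAG at 45 → 27 nt; ATG at 39, stop TAG at 45 → 9 nt.
Forward-strand max 12 nt; reverse-strand max 27 nt. The reverse strand has the longer ORF.

reverse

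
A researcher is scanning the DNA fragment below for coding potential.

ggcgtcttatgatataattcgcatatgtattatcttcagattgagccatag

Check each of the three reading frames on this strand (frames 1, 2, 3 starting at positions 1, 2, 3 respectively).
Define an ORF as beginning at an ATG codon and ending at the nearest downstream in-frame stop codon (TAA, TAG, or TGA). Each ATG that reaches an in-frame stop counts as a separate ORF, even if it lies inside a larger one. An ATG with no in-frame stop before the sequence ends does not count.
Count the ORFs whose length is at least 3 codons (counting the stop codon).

Frame 1: GGC GTC TTA TGA TAT AAT TCG CAT ATG TAT TAT CTT CAG ATT GAG CCA TAG — ATG at 25, stop TAG at 49 → 27 nt.
Frame 2: GCG TCT TAT GAT ATA ATT CGC ATA TGT ATT ATC TTC AGA TTG AGC CAT — no ATG→stop ORF.
Frame 3: CGT CTT ATG ATA TAA TTC GCA TAT GTA TTA TCT TCA GAT TGA GCC ATA — ATG at 9, stop TAA at 15 → 9 nt.
ORFs ≥ 3 codons: frame 1 25–51 (9 codons), frame 3 9–17 (3 codons). Count = 2.

2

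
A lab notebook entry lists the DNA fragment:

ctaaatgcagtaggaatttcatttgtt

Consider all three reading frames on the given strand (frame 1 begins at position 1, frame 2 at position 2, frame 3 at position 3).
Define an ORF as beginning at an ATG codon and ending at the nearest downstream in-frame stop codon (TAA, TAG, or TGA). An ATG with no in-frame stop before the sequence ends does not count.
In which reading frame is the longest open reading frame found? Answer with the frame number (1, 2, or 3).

2

Frame 1: CTA AAT GCA GTA GGA ATT TCA TTT GTT — no ATG→stop ORF.
Frame 2: TAA ATG CAG TAG GAA TTT CAT TTG — ATG at 5, stop TAG at 11 → 9 nt.
Frame 3: AAA TGC AGT AGG AAT TTC ATT TGT — no ATG→stop ORF.
Longest ORF is 9 nt in frame 2 (positions 5–13).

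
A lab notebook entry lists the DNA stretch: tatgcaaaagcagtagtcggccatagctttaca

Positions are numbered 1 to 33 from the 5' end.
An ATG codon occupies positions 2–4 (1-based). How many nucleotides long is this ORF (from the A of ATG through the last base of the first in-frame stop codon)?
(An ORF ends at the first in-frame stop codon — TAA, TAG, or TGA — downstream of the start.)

Codons from position 2: ATG (2–4), CAA (5–7), AAG (8–10), CAG (11–13), TAG (14–16).
TAG is the first in-frame stop; ORF spans 2–16, 15 nucleotides.

15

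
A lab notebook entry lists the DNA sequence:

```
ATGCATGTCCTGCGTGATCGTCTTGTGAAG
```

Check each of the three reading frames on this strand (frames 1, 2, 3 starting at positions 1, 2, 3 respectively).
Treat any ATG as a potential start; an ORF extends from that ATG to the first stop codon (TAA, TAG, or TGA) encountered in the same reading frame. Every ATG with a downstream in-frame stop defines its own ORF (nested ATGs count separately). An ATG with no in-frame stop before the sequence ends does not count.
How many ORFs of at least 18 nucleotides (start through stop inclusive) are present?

Frame 1: ATG CAT GTC CTG CGT GAT CGT CTT GTG AAG — no ATG→stop ORF.
Frame 2: TGC ATG TCC TGC GTG ATC GTC TTG TGA — ATG at 5, stop TGA at 26 → 24 nt.
Frame 3: GCA TGT CCT GCG TGA TCG TCT TGT GAA — no ATG→stop ORF.
ORFs ≥ 18 nucleotides: frame 2 5–28 (24 nucleotides). Count = 1.

1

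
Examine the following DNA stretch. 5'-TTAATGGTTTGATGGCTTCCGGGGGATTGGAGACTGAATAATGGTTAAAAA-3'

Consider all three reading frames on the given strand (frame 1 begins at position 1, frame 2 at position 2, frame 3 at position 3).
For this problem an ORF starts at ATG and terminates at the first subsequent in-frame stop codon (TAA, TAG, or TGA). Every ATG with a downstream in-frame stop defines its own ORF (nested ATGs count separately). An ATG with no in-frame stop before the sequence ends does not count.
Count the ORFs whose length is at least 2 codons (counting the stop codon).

Frame 1: TTA ATG GTT TGA TGG CTT CCG GGG GAT TGG AGA CTG AAT AAT GGT TAA AAA — ATG at 4, stop TGA at 10 → 9 nt.
Frame 2: TAA TGG TTT GAT GGC TTC CGG GGG ATT GGA GAC TGA ATA ATG GTT AAA — no ATG→stop ORF.
Frame 3: AAT GGT TTG ATG GCT TCC GGG GGA TTG GAG ACT GAA TAA TGG TTA AAA — ATG at 12, stop TAA at 39 → 30 nt.
ORFs ≥ 2 codons: frame 1 4–12 (3 codons), frame 3 12–41 (10 codons). Count = 2.

2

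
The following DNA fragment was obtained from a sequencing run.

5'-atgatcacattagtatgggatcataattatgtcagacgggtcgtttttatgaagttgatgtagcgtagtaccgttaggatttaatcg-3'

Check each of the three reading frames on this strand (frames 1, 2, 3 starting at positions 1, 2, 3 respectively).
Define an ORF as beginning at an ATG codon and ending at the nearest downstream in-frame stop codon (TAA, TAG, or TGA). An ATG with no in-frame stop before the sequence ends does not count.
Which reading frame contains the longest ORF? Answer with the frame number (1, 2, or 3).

1

Frame 1: ATG ATC ACA TTA GTA TGG GAT CAT AAT TAT GTC AGA CGG GTC GTT TTT ATG AAG TTG ATG TAG CGT AGT ACC GTT AGG ATT TAA TCG — ATG at 1, stop TAG at 61 → 63 nt; ATG at 49, stop TAG at 61 → 15 nt; ATG at 58, stop TAG at 61 → 6 nt.
Frame 2: TGA TCA CAT TAG TAT GGG ATC ATA ATT ATG TCA GAC GGG TCG TTT TTA TGA AGT TGA TGT AGC GTA GTA CCG TTA GGA TTT AAT — ATG at 29, stop TGA at 50 → 24 nt.
Frame 3: GAT CAC ATT AGT ATG GGA TCA TAA TTA TGT CAG ACG GGT CGT TTT TAT GAA GTT GAT GTA GCG TAG TAC CGT TAG GAT TTA ATC — ATG at 15, stop TAA at 24 → 12 nt.
Longest ORF is 63 nt in frame 1 (positions 1–63).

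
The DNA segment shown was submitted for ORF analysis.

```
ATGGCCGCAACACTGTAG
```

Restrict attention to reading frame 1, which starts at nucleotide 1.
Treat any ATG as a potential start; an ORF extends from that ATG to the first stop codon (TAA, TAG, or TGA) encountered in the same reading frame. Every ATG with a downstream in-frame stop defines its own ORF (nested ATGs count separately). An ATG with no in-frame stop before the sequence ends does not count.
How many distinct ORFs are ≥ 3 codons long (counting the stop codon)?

1

Frame 1: ATG GCC GCA ACA CTG TAG — ATG at 1, stop TAG at 16 → 18 nt.
ORFs ≥ 3 codons: frame 1 1–18 (6 codons). Count = 1.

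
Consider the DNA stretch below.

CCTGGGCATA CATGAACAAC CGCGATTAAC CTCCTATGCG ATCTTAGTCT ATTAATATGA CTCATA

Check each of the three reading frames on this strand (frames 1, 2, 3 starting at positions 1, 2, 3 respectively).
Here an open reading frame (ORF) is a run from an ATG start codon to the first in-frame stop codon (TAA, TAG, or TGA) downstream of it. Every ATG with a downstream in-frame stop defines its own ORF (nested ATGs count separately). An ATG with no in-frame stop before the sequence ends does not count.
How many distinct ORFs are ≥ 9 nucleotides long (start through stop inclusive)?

Frame 1: CCT GGG CAT ACA TGA ACA ACC GCG ATT AAC CTC CTA TGC GAT CTT AGT CTA TTA ATA TGA CTC ATA — no ATG→stop ORF.
Frame 2: CTG GGC ATA CAT GAA CAA CCG CGA TTA ACC TCC TAT GCG ATC TTA GTC TAT TAA TAT GAC TCA — no ATG→stop ORF.
Frame 3: TGG GCA TAC ATG AAC AAC CGC GAT TAA CCT CCT ATG CGA TCT TAG TCT ATT AAT ATG ACT CAT — ATG at 12, stop TAA at 27 → 18 nt; ATG at 36, stop TAG at 45 → 12 nt.
ORFs ≥ 9 nucleotides: frame 3 12–29 (18 nucleotides), frame 3 36–47 (12 nucleotides). Count = 2.

2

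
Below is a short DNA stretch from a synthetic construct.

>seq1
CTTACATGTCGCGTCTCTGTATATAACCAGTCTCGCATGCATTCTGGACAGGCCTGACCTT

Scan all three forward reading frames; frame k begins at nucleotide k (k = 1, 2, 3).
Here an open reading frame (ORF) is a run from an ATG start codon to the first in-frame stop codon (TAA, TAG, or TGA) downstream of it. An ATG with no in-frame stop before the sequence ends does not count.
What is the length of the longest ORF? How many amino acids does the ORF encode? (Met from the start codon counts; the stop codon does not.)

Frame 1: CTT ACA TGT CGC GTC TCT GTA TAT AAC CAG TCT CGC ATG CAT TCT GGA CAG GCC TGA CCT — ATG at 37, stop TGA at 55 → 21 nt.
Frame 2: TTA CAT GTC GCG TCT CTG TAT ATA ACC AGT CTC GCA TGC ATT CTG GAC AGG CCT GAC CTT — no ATG→stop ORF.
Frame 3: TAC ATG TCG CGT CTC TGT ATA TAA CCA GTC TCG CAT GCA TTC TGG ACA GGC CTG ACC — ATG at 6, stop TAA at 24 → 21 nt.
Longest: frame 1, positions 37–57, 21 nt = 7 codons = 6 aa. → 6 amino acids.

6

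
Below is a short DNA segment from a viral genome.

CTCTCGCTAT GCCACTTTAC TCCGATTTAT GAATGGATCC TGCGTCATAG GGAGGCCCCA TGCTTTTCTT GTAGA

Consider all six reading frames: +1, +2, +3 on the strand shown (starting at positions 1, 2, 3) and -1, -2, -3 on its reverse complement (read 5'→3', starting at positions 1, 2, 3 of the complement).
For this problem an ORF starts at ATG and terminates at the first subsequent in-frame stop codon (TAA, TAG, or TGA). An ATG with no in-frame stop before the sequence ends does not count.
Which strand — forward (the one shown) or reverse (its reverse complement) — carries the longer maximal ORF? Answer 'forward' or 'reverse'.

Reverse complement (5'→3'): TCTACAAGAAAAGCATGGGGCCTCCCTATGACGCAGGATCCATTCATAAATCGGAGTAAAGTGGCATAGCGAGAG
Frame +1: CTC TCG CTA TGC CAC TTT ACT CCG ATT TAT GAA TGG ATC CTG CGT CAT AGG GAG GCC CCA TGC TTT TCT TGT AGA — no ATG→stop ORF.
Frame +2: TCT CGC TAT GCC ACT TTA CTC CGA TTT ATG AAT GGA TCC TGC GTC ATA GGG AGG CCC CAT GCT TTT CTT GTA — no ATG→stop ORF.
Frame +3: CTC GCT ATG CCA CTT TAC TCC GAT TTA TGA ATG GAT CCT GCG TCA TAG GGA GGC CCC ATG CTT TTC TTG TAG — ATG at 9, stop TGA at 30 → 24 nt; ATG at 33, stop TAG at 48 → 18 nt; ATG at 60, stop TAG at 72 → 15 nt.
Frame -1: TCT ACA AGA AAA GCA TGG GGC CTC CCT ATG ACG CAG GAT CCA TTC ATA AAT CGG AGT AAA GTG GCA TAG CGA GAG — ATG at 28, stop TAG at 67 → 42 nt.
Frame -2: CTA CAA GAA AAG CAT GGG GCC TCC CTA TGA CGC AGG ATC CAT TCA TAA ATC GGA GTA AAG TGG CAT AGC GAG — no ATG→stop ORF.
Frame -3: TAC AAG AAA AGC ATG GGG CCT CCC TAT GAC GCA GGA TCC ATT CAT AAA TCG GAG TAA AGT GGC ATA GCG AGA — ATG at 15, stop TAA at 57 → 45 nt.
Forward-strand max 24 nt; reverse-strand max 45 nt. The reverse strand has the longer ORF.

reverse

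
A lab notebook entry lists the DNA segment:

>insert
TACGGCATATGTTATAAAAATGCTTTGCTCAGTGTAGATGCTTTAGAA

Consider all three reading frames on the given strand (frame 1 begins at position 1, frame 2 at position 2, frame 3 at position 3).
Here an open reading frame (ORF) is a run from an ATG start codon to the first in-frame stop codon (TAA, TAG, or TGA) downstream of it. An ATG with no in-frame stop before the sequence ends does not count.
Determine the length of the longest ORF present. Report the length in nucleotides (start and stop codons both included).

Frame 1: TAC GGC ATA TGT TAT AAA AAT GCT TTG CTC AGT GTA GAT GCT TTA GAA — no ATG→stop ORF.
Frame 2: ACG GCA TAT GTT ATA AAA ATG CTT TGC TCA GTG TAG ATG CTT TAG — ATG at 20, stop TAG at 35 → 18 nt; ATG at 38, stop TAG at 44 → 9 nt.
Frame 3: CGG CAT ATG TTA TAA AAA TGC TTT GCT CAG TGT AGA TGC TTT AGA — ATG at 9, stop TAA at 15 → 9 nt.
Longest: frame 2, positions 20–37, 18 nt = 6 codons = 5 aa. → 18 nucleotides.

18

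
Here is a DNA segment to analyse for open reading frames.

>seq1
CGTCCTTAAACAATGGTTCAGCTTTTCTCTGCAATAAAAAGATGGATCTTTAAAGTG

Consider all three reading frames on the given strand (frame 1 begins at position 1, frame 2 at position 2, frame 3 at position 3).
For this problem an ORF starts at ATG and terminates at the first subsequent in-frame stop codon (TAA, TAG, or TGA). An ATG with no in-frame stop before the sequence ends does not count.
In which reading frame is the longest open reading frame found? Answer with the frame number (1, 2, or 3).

Frame 1: CGT CCT TAA ACA ATG GTT CAG CTT TTC TCT GCA ATA AAA AGA TGG ATC TTT AAA GTG — no ATG→stop ORF.
Frame 2: GTC CTT AAA CAA TGG TTC AGC TTT TCT CTG CAA TAA AAA GAT GGA TCT TTA AAG — no ATG→stop ORF.
Frame 3: TCC TTA AAC AAT GGT TCA GCT TTT CTC TGC AAT AAA AAG ATG GAT CTT TAA AGT — ATG at 42, stop TAA at 51 → 12 nt.
Longest ORF is 12 nt in frame 3 (positions 42–53).

3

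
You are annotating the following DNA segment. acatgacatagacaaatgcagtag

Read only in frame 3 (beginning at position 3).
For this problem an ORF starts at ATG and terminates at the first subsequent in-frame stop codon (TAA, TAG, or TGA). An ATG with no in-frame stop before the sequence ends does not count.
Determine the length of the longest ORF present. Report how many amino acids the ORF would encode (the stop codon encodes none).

Frame 3: ATG ACA TAG ACA AAT GCA GTA — ATG at 3, stop TAG at 9 → 9 nt.
Longest: frame 3, positions 3–11, 9 nt = 3 codons = 2 aa. → 2 amino acids.

2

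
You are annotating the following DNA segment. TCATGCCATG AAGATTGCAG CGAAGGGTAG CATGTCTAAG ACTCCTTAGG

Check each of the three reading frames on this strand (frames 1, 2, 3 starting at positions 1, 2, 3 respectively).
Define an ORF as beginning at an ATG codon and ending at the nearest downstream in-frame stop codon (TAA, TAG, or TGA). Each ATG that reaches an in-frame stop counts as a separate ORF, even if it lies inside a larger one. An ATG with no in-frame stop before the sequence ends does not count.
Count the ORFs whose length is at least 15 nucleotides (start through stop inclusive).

2

Frame 1: TCA TGC CAT GAA GAT TGC AGC GAA GGG TAG CAT GTC TAA GAC TCC TTA — no ATG→stop ORF.
Frame 2: CAT GCC ATG AAG ATT GCA GCG AAG GGT AGC ATG TCT AAG ACT CCT TAG — ATG at 8, stop TAG at 47 → 42 nt; ATG at 32, stop TAG at 47 → 18 nt.
Frame 3: ATG CCA TGA AGA TTG CAG CGA AGG GTA GCA TGT CTA AGA CTC CTT AGG — ATG at 3, stop TGA at 9 → 9 nt.
ORFs ≥ 15 nucleotides: frame 2 8–49 (42 nucleotides), frame 2 32–49 (18 nucleotides). Count = 2.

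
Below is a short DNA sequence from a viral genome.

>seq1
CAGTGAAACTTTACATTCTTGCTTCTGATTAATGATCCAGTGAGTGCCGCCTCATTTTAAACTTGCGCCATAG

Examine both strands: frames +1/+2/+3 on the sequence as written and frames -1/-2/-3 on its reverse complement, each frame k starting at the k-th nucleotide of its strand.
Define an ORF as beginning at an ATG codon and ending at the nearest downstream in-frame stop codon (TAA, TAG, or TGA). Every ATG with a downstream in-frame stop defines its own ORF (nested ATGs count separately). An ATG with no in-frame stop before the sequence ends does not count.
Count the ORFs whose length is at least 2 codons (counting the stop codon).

Reverse complement (5'→3'): CTATGGCGCAAGTTTAAAATGAGGCGGCACTCACTGGATCATTAATCAGAAGCAAGAATGTAAAGTTTCACTG
Frame +1: CAG TGA AAC TTT ACA TTC TTG CTT CTG ATT AAT GAT CCA GTG AGT GCC GCC TCA TTT TAA ACT TGC GCC ATA — no ATG→stop ORF.
Frame +2: AGT GAA ACT TTA CAT TCT TGC TTC TGA TTA ATG ATC CAG TGA GTG CCG CCT CAT TTT AAA CTT GCG CCA TAG — ATG at 32, stop TGA at 41 → 12 nt.
Frame +3: GTG AAA CTT TAC ATT CTT GCT TCT GAT TAA TGA TCC AGT GAG TGC CGC CTC ATT TTA AAC TTG CGC CAT — no ATG→stop ORF.
Frame -1: CTA TGG CGC AAG TTT AAA ATG AGG CGG CAC TCA CTG GAT CAT TAA TCA GAA GCA AGA ATG TAA AGT TTC ACT — ATG at 19, stop TAA at 43 → 27 nt; ATG at 58, stop TAA at 61 → 6 nt.
Frame -2: TAT GGC GCA AGT TTA AAA TGA GGC GGC ACT CAC TGG ATC ATT AAT CAG AAG CAA GAA TGT AAA GTT TCA CTG — no ATG→stop ORF.
Frame -3: ATG GCG CAA GTT TAA AAT GAG GCG GCA CTC ACT GGA TCA TTA ATC AGA AGC AAG AAT GTA AAG TTT CAC — ATG at 3, stop TAA at 15 → 15 nt.
ORFs ≥ 2 codons: frame +2 32–43 (4 codons), frame -1 19–45 (9 codons), frame -1 58–63 (2 codons), frame -3 3–17 (5 codons). Count = 4.

4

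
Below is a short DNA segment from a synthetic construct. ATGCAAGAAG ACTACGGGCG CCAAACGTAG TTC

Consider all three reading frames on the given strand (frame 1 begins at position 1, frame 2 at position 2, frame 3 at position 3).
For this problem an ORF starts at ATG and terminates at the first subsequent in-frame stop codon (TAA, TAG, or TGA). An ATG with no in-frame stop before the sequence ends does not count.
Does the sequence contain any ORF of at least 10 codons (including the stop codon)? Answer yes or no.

Frame 1: ATG CAA GAA GAC TAC GGG CGC CAA ACG TAG TTC — ATG at 1, stop TAG at 28 → 30 nt.
Frame 2: TGC AAG AAG ACT ACG GGC GCC AAA CGT AGT — no ATG→stop ORF.
Frame 3: GCA AGA AGA CTA CGG GCG CCA AAC GTA GTT — no ATG→stop ORF.
Frame 1 has an ORF of 10 codons (positions 1–30) ≥ 10, so yes.

yes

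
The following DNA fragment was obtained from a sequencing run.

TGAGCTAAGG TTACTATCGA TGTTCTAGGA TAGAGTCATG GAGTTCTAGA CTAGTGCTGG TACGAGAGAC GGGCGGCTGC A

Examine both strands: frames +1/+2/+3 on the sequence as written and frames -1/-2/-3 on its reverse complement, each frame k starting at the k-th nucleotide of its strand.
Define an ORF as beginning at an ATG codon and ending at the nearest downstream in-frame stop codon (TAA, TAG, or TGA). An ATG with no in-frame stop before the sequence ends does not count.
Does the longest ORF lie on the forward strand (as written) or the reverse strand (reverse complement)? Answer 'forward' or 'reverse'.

Reverse complement (5'→3'): TGCAGCCGCCCGTCTCTCGTACCAGCACTAGTCTAGAACTCCATGACTCTATCCTAGAACATCGATAGTAACCTTAGCTCA
Frame +1: TGA GCT AAG GTT ACT ATC GAT GTT CTA GGA TAG AGT CAT GGA GTT CTA GAC TAG TGC TGG TAC GAG AGA CGG GCG GCT GCA — no ATG→stop ORF.
Frame +2: GAG CTA AGG TTA CTA TCG ATG TTC TAG GAT AGA GTC ATG GAG TTC TAG ACT AGT GCT GGT ACG AGA GAC GGG CGG CTG — ATG at 20, stop TAG at 26 → 9 nt; ATG at 38, stop TAG at 47 → 12 nt.
Frame +3: AGC TAA GGT TAC TAT CGA TGT TCT AGG ATA GAG TCA TGG AGT TCT AGA CTA GTG CTG GTA CGA GAG ACG GGC GGC TGC — no ATG→stop ORF.
Frame -1: TGC AGC CGC CCG TCT CTC GTA CCA GCA CTA GTC TAG AAC TCC ATG ACT CTA TCC TAG AAC ATC GAT AGT AAC CTT AGC TCA — ATG at 43, stop TAG at 55 → 15 nt.
Frame -2: GCA GCC GCC CGT CTC TCG TAC CAG CAC TAG TCT AGA ACT CCA TGA CTC TAT CCT AGA ACA TCG ATA GTA ACC TTA GCT — no ATG→stop ORF.
Frame -3: CAG CCG CCC GTC TCT CGT ACC AGC ACT AGT CTA GAA CTC CAT GAC TCT ATC CTA GAA CAT CGA TAG TAA CCT TAG CTC — no ATG→stop ORF.
Forward-strand max 12 nt; reverse-strand max 15 nt. The reverse strand has the longer ORF.

reverse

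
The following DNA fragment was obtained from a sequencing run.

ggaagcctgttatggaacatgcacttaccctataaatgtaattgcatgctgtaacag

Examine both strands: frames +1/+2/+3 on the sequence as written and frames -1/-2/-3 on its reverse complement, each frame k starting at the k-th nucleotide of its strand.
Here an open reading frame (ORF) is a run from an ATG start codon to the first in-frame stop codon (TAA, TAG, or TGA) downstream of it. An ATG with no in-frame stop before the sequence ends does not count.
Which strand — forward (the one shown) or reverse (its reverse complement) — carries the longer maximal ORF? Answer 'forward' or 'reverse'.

forward

Reverse complement (5'→3'): CTGTTACAGCATGCAATTACATTTATAGGGTAAGTGCATGTTCCATAACAGGCTTCC
Frame +1: GGA AGC CTG TTA TGG AAC ATG CAC TTA CCC TAT AAA TGT AAT TGC ATG CTG TAA CAG — ATG at 19, stop TAA at 52 → 36 nt; ATG at 46, stop TAA at 52 → 9 nt.
Frame +2: GAA GCC TGT TAT GGA ACA TGC ACT TAC CCT ATA AAT GTA ATT GCA TGC TGT AAC — no ATG→stop ORF.
Frame +3: AAG CCT GTT ATG GAA CAT GCA CTT ACC CTA TAA ATG TAA TTG CAT GCT GTA ACA — ATG at 12, stop TAA at 33 → 24 nt; ATG at 36, stop TAA at 39 → 6 nt.
Frame -1: CTG TTA CAG CAT GCA ATT ACA TTT ATA GGG TAA GTG CAT GTT CCA TAA CAG GCT TCC — no ATG→stop ORF.
Frame -2: TGT TAC AGC ATG CAA TTA CAT TTA TAG GGT AAG TGC ATG TTC CAT AAC AGG CTT — ATG at 11, stop TAG at 26 → 18 nt.
Frame -3: GTT ACA GCA TGC AAT TAC ATT TAT AGG GTA AGT GCA TGT TCC ATA ACA GGC TTC — no ATG→stop ORF.
Forward-strand max 36 nt; reverse-strand max 18 nt. The forward strand has the longer ORF.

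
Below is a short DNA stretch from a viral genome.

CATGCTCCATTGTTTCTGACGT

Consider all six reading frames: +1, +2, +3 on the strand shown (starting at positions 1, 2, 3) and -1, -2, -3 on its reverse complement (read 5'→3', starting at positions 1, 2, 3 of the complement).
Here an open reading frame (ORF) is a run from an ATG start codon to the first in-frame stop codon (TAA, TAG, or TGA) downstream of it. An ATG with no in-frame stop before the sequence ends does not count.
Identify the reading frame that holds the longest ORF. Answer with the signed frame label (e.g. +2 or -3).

+2

Reverse complement (5'→3'): ACGTCAGAAACAATGGAGCATG
Frame +1: CAT GCT CCA TTG TTT CTG ACG — no ATG→stop ORF.
Frame +2: ATG CTC CAT TGT TTC TGA CGT — ATG at 2, stop TGA at 17 → 18 nt.
Frame +3: TGC TCC ATT GTT TCT GAC — no ATG→stop ORF.
Frame -1: ACG TCA GAA ACA ATG GAG CAT — no ATG→stop ORF.
Frame -2: CGT CAG AAA CAA TGG AGC ATG — no ATG→stop ORF.
Frame -3: GTC AGA AAC AAT GGA GCA — no ATG→stop ORF.
Longest ORF is 18 nt in frame +2 (positions 2–19).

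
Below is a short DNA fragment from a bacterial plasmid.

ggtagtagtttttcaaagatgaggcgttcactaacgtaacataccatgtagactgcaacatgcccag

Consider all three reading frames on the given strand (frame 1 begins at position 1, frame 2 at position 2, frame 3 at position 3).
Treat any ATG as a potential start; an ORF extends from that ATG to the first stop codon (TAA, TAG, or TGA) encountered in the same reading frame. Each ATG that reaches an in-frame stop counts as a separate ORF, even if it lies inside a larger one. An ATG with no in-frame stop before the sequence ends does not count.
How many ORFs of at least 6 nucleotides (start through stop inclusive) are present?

Frame 1: GGT AGT AGT TTT TCA AAG ATG AGG CGT TCA CTA ACG TAA CAT ACC ATG TAG ACT GCA ACA TGC CCA — ATG at 19, stop TAA at 37 → 21 nt; ATG at 46, stop TAG at 49 → 6 nt.
Frame 2: GTA GTA GTT TTT CAA AGA TGA GGC GTT CAC TAA CGT AAC ATA CCA TGT AGA CTG CAA CAT GCC CAG — no ATG→stop ORF.
Frame 3: TAG TAG TTT TTC AAA GAT GAG GCG TTC ACT AAC GTA ACA TAC CAT GTA GAC TGC AAC ATG CCC — no ATG→stop ORF.
ORFs ≥ 6 nucleotides: frame 1 19–39 (21 nucleotides), frame 1 46–51 (6 nucleotides). Count = 2.

2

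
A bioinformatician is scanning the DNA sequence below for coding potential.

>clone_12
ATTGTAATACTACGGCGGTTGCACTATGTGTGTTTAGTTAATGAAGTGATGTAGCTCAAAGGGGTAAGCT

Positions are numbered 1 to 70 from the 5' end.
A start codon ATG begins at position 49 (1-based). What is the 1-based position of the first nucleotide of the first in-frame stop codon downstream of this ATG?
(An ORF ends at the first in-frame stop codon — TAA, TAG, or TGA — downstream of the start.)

Codons from position 49: ATG (49–51), TAG (52–54).
TAG is a stop codon; it begins at position 52.

52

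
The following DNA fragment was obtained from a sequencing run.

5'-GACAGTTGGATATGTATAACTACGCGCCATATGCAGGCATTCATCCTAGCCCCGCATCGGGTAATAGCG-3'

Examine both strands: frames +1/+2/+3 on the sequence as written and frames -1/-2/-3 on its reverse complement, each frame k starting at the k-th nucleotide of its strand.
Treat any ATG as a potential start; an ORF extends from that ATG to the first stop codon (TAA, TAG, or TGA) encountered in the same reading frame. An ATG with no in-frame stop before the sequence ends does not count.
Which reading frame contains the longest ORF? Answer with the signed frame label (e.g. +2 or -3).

-3

Reverse complement (5'→3'): CGCTATTACCCGATGCGGGGCTAGGATGAATGCCTGCATATGGCGCGTAGTTATACATATCCAACTGTC
Frame +1: GAC AGT TGG ATA TGT ATA ACT ACG CGC CAT ATG CAG GCA TTC ATC CTA GCC CCG CAT CGG GTA ATA GCG — no ATG→stop ORF.
Frame +2: ACA GTT GGA TAT GTA TAA CTA CGC GCC ATA TGC AGG CAT TCA TCC TAG CCC CGC ATC GGG TAA TAG — no ATG→stop ORF.
Frame +3: CAG TTG GAT ATG TAT AAC TAC GCG CCA TAT GCA GGC ATT CAT CCT AGC CCC GCA TCG GGT AAT AGC — no ATG→stop ORF.
Frame -1: CGC TAT TAC CCG ATG CGG GGC TAG GAT GAA TGC CTG CAT ATG GCG CGT AGT TAT ACA TAT CCA ACT GTC — ATG at 13, stop TAG at 22 → 12 nt.
Frame -2: GCT ATT ACC CGA TGC GGG GCT AGG ATG AAT GCC TGC ATA TGG CGC GTA GTT ATA CAT ATC CAA CTG — no ATG→stop ORF.
Frame -3: CTA TTA CCC GAT GCG GGG CTA GGA TGA ATG CCT GCA TAT GGC GCG TAG TTA TAC ATA TCC AAC TGT — ATG at 30, stop TAG at 48 → 21 nt.
Longest ORF is 21 nt in frame -3 (positions 30–50).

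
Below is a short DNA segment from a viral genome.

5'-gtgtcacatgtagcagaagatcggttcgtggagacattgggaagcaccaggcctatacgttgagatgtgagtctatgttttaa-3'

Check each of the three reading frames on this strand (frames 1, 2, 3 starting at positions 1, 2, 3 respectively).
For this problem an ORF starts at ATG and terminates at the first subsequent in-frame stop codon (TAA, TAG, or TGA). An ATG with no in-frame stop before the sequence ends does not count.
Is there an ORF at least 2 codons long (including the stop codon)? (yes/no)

Frame 1: GTG TCA CAT GTA GCA GAA GAT CGG TTC GTG GAG ACA TTG GGA AGC ACC AGG CCT ATA CGT TGA GAT GTG AGT CTA TGT TTT — no ATG→stop ORF.
Frame 2: TGT CAC ATG TAG CAG AAG ATC GGT TCG TGG AGA CAT TGG GAA GCA CCA GGC CTA TAC GTT GAG ATG TGA GTC TAT GTT TTA — ATG at 8, stop TAG at 11 → 6 nt; ATG at 65, stop TGA at 68 → 6 nt.
Frame 3: GTC ACA TGT AGC AGA AGA TCG GTT CGT GGA GAC ATT GGG AAG CAC CAG GCC TAT ACG TTG AGA TGT GAG TCT ATG TTT TAA — ATG at 75, stop TAA at 81 → 9 nt.
Frame 2 has an ORF of 2 codons (positions 8–13) ≥ 2, so yes.

yes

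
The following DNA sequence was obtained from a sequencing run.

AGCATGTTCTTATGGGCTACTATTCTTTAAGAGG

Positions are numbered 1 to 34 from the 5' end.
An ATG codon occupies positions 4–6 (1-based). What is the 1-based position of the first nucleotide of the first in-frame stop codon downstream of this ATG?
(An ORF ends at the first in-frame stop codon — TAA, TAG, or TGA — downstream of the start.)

28

Codons from position 4: ATG (4–6), TTC (7–9), TTA (10–12), TGG (13–15), GCT (16–18), ACT (19–21), ATT (22–24), CTT (25–27), TAA (28–30).
TAA is a stop codon; it begins at position 28.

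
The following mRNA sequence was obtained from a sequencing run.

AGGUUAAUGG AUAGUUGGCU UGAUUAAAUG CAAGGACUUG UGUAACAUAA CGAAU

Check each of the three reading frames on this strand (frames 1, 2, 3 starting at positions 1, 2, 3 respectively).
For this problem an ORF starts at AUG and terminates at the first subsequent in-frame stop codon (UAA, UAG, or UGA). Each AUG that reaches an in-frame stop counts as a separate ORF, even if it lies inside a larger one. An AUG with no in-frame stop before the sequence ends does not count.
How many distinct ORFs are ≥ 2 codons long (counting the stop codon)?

Frame 1: AGG UUA AUG GAU AGU UGG CUU GAU UAA AUG CAA GGA CUU GUG UAA CAU AAC GAA — AUG at 7, stop UAA at 25 → 21 nt; AUG at 28, stop UAA at 43 → 18 nt.
Frame 2: GGU UAA UGG AUA GUU GGC UUG AUU AAA UGC AAG GAC UUG UGU AAC AUA ACG AAU — no AUG→stop ORF.
Frame 3: GUU AAU GGA UAG UUG GCU UGA UUA AAU GCA AGG ACU UGU GUA ACA UAA CGA — no AUG→stop ORF.
ORFs ≥ 2 codons: frame 1 7–27 (7 codons), frame 1 28–45 (6 codons). Count = 2.

2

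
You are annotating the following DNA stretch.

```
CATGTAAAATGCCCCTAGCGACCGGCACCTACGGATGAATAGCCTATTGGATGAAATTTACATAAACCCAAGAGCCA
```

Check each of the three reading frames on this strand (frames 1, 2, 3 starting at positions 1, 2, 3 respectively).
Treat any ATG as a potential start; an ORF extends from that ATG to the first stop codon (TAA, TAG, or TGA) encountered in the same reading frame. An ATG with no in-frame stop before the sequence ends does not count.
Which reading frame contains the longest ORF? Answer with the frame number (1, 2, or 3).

Frame 1: CAT GTA AAA TGC CCC TAG CGA CCG GCA CCT ACG GAT GAA TAG CCT ATT GGA TGA AAT TTA CAT AAA CCC AAG AGC — no ATG→stop ORF.
Frame 2: ATG TAA AAT GCC CCT AGC GAC CGG CAC CTA CGG ATG AAT AGC CTA TTG GAT GAA ATT TAC ATA AAC CCA AGA GCC — ATG at 2, stop TAA at 5 → 6 nt.
Frame 3: TGT AAA ATG CCC CTA GCG ACC GGC ACC TAC GGA TGA ATA GCC TAT TGG ATG AAA TTT ACA TAA ACC CAA GAG CCA — ATG at 9, stop TGA at 36 → 30 nt; ATG at 51, stop TAA at 63 → 15 nt.
Longest ORF is 30 nt in frame 3 (positions 9–38).

3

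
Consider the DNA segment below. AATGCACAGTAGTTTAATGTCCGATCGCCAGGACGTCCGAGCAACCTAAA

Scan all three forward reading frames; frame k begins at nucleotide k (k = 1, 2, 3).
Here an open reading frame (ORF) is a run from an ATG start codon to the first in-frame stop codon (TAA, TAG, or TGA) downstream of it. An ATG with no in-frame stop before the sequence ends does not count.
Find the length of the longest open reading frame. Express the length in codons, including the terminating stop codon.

Frame 1: AAT GCA CAG TAG TTT AAT GTC CGA TCG CCA GGA CGT CCG AGC AAC CTA — no ATG→stop ORF.
Frame 2: ATG CAC AGT AGT TTA ATG TCC GAT CGC CAG GAC GTC CGA GCA ACC TAA — ATG at 2, stop TAA at 47 → 48 nt; ATG at 17, stop TAA at 47 → 33 nt.
Frame 3: TGC ACA GTA GTT TAA TGT CCG ATC GCC AGG ACG TCC GAG CAA CCT AAA — no ATG→stop ORF.
Longest: frame 2, positions 2–49, 48 nt = 16 codons = 15 aa. → 16 codons.

16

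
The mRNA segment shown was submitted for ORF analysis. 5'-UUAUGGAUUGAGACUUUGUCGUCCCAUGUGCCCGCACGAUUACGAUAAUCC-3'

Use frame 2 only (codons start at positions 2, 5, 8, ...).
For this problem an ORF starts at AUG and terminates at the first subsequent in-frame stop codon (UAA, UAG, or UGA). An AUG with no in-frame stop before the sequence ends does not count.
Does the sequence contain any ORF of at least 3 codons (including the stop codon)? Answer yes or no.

no

Frame 2: UAU GGA UUG AGA CUU UGU CGU CCC AUG UGC CCG CAC GAU UAC GAU AAU — no AUG→stop ORF.
Largest ORF found is 0 codons < 3, so no.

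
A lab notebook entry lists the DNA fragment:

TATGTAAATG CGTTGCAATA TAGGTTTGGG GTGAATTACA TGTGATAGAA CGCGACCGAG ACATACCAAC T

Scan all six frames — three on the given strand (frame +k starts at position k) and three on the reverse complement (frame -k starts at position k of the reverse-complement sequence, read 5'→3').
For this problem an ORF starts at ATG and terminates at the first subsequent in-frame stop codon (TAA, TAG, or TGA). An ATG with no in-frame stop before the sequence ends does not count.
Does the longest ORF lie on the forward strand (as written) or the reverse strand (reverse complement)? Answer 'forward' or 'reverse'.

Reverse complement (5'→3'): AGTTGGTATGTCTCGGTCGCGTTCTATCACATGTAATTCACCCCAAACCTATATTGCAACGCATTTACATA
Frame +1: TAT GTA AAT GCG TTG CAA TAT AGG TTT GGG GTG AAT TAC ATG TGA TAG AAC GCG ACC GAG ACA TAC CAA — ATG at 40, stop TGA at 43 → 6 nt.
Frame +2: ATG TAA ATG CGT TGC AAT ATA GGT TTG GGG TGA ATT ACA TGT GAT AGA ACG CGA CCG AGA CAT ACC AAC — ATG at 2, stop TAA at 5 → 6 nt; ATG at 8, stop TGA at 32 → 27 nt.
Frame +3: TGT AAA TGC GTT GCA ATA TAG GTT TGG GGT GAA TTA CAT GTG ATA GAA CGC GAC CGA GAC ATA CCA ACT — no ATG→stop ORF.
Frame -1: AGT TGG TAT GTC TCG GTC GCG TTC TAT CAC ATG TAA TTC ACC CCA AAC CTA TAT TGC AAC GCA TTT ACA — ATG at 31, stop TAA at 34 → 6 nt.
Frame -2: GTT GGT ATG TCT CGG TCG CGT TCT ATC ACA TGT AAT TCA CCC CAA ACC TAT ATT GCA ACG CAT TTA CAT — no ATG→stop ORF.
Frame -3: TTG GTA TGT CTC GGT CGC GTT CTA TCA CAT GTA ATT CAC CCC AAA CCT ATA TTG CAA CGC ATT TAC ATA — no ATG→stop ORF.
Forward-strand max 27 nt; reverse-strand max 6 nt. The forward strand has the longer ORF.

forward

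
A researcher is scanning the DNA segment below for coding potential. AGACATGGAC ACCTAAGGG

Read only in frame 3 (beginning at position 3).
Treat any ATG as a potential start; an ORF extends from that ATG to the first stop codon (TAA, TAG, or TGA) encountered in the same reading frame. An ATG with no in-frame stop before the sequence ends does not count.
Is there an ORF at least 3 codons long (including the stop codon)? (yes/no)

no

Frame 3: ACA TGG ACA CCT AAG — no ATG→stop ORF.
Largest ORF found is 0 codons < 3, so no.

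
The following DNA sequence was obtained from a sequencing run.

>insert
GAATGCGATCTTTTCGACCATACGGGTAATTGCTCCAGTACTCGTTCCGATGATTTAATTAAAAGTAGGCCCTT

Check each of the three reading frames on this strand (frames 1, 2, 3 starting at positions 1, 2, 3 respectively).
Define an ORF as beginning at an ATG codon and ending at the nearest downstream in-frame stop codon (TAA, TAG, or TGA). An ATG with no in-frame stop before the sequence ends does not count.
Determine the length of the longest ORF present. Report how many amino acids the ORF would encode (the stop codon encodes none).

8

Frame 1: GAA TGC GAT CTT TTC GAC CAT ACG GGT AAT TGC TCC AGT ACT CGT TCC GAT GAT TTA ATT AAA AGT AGG CCC — no ATG→stop ORF.
Frame 2: AAT GCG ATC TTT TCG ACC ATA CGG GTA ATT GCT CCA GTA CTC GTT CCG ATG ATT TAA TTA AAA GTA GGC CCT — ATG at 50, stop TAA at 56 → 9 nt.
Frame 3: ATG CGA TCT TTT CGA CCA TAC GGG TAA TTG CTC CAG TAC TCG TTC CGA TGA TTT AAT TAA AAG TAG GCC CTT — ATG at 3, stop TAA at 27 → 27 nt.
Longest: frame 3, positions 3–29, 27 nt = 9 codons = 8 aa. → 8 amino acids.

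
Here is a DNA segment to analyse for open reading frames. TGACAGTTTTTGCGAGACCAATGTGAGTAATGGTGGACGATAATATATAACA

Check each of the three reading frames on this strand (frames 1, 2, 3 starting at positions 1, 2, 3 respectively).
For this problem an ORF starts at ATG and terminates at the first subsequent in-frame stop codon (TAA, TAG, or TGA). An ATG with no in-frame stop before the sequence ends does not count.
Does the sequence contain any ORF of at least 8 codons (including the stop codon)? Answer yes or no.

Frame 1: TGA CAG TTT TTG CGA GAC CAA TGT GAG TAA TGG TGG ACG ATA ATA TAT AAC — no ATG→stop ORF.
Frame 2: GAC AGT TTT TGC GAG ACC AAT GTG AGT AAT GGT GGA CGA TAA TAT ATA ACA — no ATG→stop ORF.
Frame 3: ACA GTT TTT GCG AGA CCA ATG TGA GTA ATG GTG GAC GAT AAT ATA TAA — ATG at 21, stop TGA at 24 → 6 nt; ATG at 30, stop TAA at 48 → 21 nt.
Largest ORF found is 7 codons < 8, so no.

no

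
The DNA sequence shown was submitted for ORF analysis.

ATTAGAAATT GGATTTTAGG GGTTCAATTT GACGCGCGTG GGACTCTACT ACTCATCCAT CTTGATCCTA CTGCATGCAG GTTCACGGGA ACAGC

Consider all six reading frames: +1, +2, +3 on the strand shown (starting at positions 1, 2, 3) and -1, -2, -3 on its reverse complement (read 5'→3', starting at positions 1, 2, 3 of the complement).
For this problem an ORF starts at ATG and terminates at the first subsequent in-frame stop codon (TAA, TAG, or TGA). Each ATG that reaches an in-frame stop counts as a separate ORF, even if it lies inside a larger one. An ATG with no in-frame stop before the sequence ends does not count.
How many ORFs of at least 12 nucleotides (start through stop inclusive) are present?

2

Reverse complement (5'→3'): GCTGTTCCCGTGAACCTGCATGCAGTAGGATCAAGATGGATGAGTAGTAGAGTCCCACGCGCGTCAAATTGAACCCCTAAAATCCAATTTCTAAT
Frame +1: ATT AGA AAT TGG ATT TTA GGG GTT CAA TTT GAC GCG CGT GGG ACT CTA CTA CTC ATC CAT CTT GAT CCT ACT GCA TGC AGG TTC ACG GGA ACA — no ATG→stop ORF.
Frame +2: TTA GAA ATT GGA TTT TAG GGG TTC AAT TTG ACG CGC GTG GGA CTC TAC TAC TCA TCC ATC TTG ATC CTA CTG CAT GCA GGT TCA CGG GAA CAG — no ATG→stop ORF.
Frame +3: TAG AAA TTG GAT TTT AGG GGT TCA ATT TGA CGC GCG TGG GAC TCT ACT ACT CAT CCA TCT TGA TCC TAC TGC ATG CAG GTT CAC GGG AAC AGC — no ATG→stop ORF.
Frame -1: GCT GTT CCC GTG AAC CTG CAT GCA GTA GGA TCA AGA TGG ATG AGT AGT AGA GTC CCA CGC GCG TCA AAT TGA ACC CCT AAA ATC CAA TTT CTA — ATG at 40, stop TGA at 70 → 33 nt.
Frame -2: CTG TTC CCG TGA ACC TGC ATG CAG TAG GAT CAA GAT GGA TGA GTA GTA GAG TCC CAC GCG CGT CAA ATT GAA CCC CTA AAA TCC AAT TTC TAA — ATG at 20, stop TAG at 26 → 9 nt.
Frame -3: TGT TCC CGT GAA CCT GCA TGC AGT AGG ATC AAG ATG GAT GAG TAG TAG AGT CCC ACG CGC GTC AAA TTG AAC CCC TAA AAT CCA ATT TCT AAT — ATG at 36, stop TAG at 45 → 12 nt.
ORFs ≥ 12 nucleotides: frame -1 40–72 (33 nucleotides), frame -3 36–47 (12 nucleotides). Count = 2.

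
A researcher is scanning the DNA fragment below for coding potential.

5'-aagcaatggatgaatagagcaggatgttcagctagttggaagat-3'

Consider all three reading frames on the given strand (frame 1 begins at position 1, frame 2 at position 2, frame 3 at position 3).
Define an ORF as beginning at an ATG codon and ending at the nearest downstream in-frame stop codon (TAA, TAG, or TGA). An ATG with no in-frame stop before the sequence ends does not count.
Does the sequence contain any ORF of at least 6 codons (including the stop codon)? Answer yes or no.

no

Frame 1: AAG CAA TGG ATG AAT AGA GCA GGA TGT TCA GCT AGT TGG AAG — no ATG→stop ORF.
Frame 2: AGC AAT GGA TGA ATA GAG CAG GAT GTT CAG CTA GTT GGA AGA — no ATG→stop ORF.
Frame 3: GCA ATG GAT GAA TAG AGC AGG ATG TTC AGC TAG TTG GAA GAT — ATG at 6, stop TAG at 15 → 12 nt; ATG at 24, stop TAG at 33 → 12 nt.
Largest ORF found is 4 codons < 6, so no.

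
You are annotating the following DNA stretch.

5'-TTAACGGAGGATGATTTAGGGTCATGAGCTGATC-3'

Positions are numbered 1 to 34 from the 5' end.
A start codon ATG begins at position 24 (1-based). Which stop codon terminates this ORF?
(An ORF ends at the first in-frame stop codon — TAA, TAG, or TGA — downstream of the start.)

TGA

Codons from position 24: ATG (24–26), AGC (27–29), TGA (30–32).
The first in-frame stop codon is TGA.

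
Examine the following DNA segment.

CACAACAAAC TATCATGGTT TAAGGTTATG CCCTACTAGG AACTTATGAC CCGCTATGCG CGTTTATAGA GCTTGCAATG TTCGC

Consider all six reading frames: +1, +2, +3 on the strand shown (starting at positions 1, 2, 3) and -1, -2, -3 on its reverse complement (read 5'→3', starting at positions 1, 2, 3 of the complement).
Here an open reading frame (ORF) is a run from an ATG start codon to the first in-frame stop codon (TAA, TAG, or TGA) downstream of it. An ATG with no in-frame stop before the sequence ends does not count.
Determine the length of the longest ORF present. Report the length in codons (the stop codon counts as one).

8

Reverse complement (5'→3'): GCGAACATTGCAAGCTCTATAAACGCGCATAGCGGGTCATAAGTTCCTAGTAGGGCATAACCTTAAACCATGATAGTTTGTTGTG
Frame +1: CAC AAC AAA CTA TCA TGG TTT AAG GTT ATG CCC TAC TAG GAA CTT ATG ACC CGC TAT GCG CGT TTA TAG AGC TTG CAA TGT TCG — ATG at 28, stop TAG at 37 → 12 nt; ATG at 46, stop TAG at 67 → 24 nt.
Frame +2: ACA ACA AAC TAT CAT GGT TTA AGG TTA TGC CCT ACT AGG AAC TTA TGA CCC GCT ATG CGC GTT TAT AGA GCT TGC AAT GTT CGC — no ATG→stop ORF.
Frame +3: CAA CAA ACT ATC ATG GTT TAA GGT TAT GCC CTA CTA GGA ACT TAT GAC CCG CTA TGC GCG TTT ATA GAG CTT GCA ATG TTC — ATG at 15, stop TAA at 21 → 9 nt.
Frame -1: GCG AAC ATT GCA AGC TCT ATA AAC GCG CAT AGC GGG TCA TAA GTT CCT AGT AGG GCA TAA CCT TAA ACC ATG ATA GTT TGT TGT — no ATG→stop ORF.
Frame -2: CGA ACA TTG CAA GCT CTA TAA ACG CGC ATA GCG GGT CAT AAG TTC CTA GTA GGG CAT AAC CTT AAA CCA TGA TAG TTT GTT GTG — no ATG→stop ORF.
Frame -3: GAA CAT TGC AAG CTC TAT AAA CGC GCA TAG CGG GTC ATA AGT TCC TAG TAG GGC ATA ACC TTA AAC CAT GAT AGT TTG TTG — no ATG→stop ORF.
Longest: frame +1, positions 46–69, 24 nt = 8 codons = 7 aa. → 8 codons.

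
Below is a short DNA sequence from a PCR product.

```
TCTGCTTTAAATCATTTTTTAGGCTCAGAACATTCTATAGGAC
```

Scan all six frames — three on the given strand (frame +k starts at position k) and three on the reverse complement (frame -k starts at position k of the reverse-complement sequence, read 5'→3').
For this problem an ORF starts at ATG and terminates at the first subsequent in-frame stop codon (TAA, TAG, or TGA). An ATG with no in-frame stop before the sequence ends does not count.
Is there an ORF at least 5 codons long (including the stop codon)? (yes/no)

no

Reverse complement (5'→3'): GTCCTATAGAATGTTCTGAGCCTAAAAAATGATTTAAAGCAGA
Frame +1: TCT GCT TTA AAT CAT TTT TTA GGC TCA GAA CAT TCT ATA GGA — no ATG→stop ORF.
Frame +2: CTG CTT TAA ATC ATT TTT TAG GCT CAG AAC ATT CTA TAG GAC — no ATG→stop ORF.
Frame +3: TGC TTT AAA TCA TTT TTT AGG CTC AGA ACA TTC TAT AGG — no ATG→stop ORF.
Frame -1: GTC CTA TAG AAT GTT CTG AGC CTA AAA AAT GAT TTA AAG CAG — no ATG→stop ORF.
Frame -2: TCC TAT AGA ATG TTC TGA GCC TAA AAA ATG ATT TAA AGC AGA — ATG at 11, stop TGA at 17 → 9 nt; ATG at 29, stop TAA at 35 → 9 nt.
Frame -3: CCT ATA GAA TGT TCT GAG CCT AAA AAA TGA TTT AAA GCA — no ATG→stop ORF.
Largest ORF found is 3 codons < 5, so no.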